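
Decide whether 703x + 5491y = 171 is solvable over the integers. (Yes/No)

By Bézout, 703x + 5491y = 171 has integer solutions iff gcd(703, 5491) | 171.
Euclid: 5491 = 7·703 + 570; 703 = 1·570 + 133; 570 = 4·133 + 38; 133 = 3·38 + 19; 38 = 2·19 + 0. gcd = 19; 171 mod 19 = 0. Yes.

Yes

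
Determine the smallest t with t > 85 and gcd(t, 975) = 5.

95

Multiples of 5 above 85: 5·18, 5·19, … . Need the cofactor coprime to 975/5 = 195.
Checking s = 18, 19, … the first with gcd(s, 195) = 1 is s = 19, giving 95.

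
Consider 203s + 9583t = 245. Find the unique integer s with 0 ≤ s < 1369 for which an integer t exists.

1323

Euclid: 9583 = 47·203 + 42; 203 = 4·42 + 35; 42 = 1·35 + 7; 35 = 5·7 + 0 → gcd = 7; 245 = 7·35.
Back-substitution yields 203·(-236) + 9583·(5) = 7, so one solution is s = -236·35 = -8260, t = 5·35 = 175.
Solutions in s differ by 9583/7 = 1369; the one in [0, 1369) is -8260 mod 1369 = 1323.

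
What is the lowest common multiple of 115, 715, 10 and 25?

lcm(115, 715) = 115·715/gcd = 82225/5 = 16445
lcm(16445, 10) = 16445·10/gcd = 164450/5 = 32890
lcm(32890, 25) = 32890·25/gcd = 822250/5 = 164450

164450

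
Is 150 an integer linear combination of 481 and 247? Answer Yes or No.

No

gcd(481, 247): 481 = 1·247 + 234; 247 = 1·234 + 13; 234 = 18·13 + 0 → 13
13 does not divide 150, so a solution does not exist.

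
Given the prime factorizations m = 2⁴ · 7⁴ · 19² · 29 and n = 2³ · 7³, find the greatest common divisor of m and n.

min exponent per shared prime: 2³ · 7³ = 2744

2744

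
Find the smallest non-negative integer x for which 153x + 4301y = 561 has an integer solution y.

88

gcd(153, 4301) = 17 (Euclid: 4301 = 28·153 + 17; 153 = 9·17 + 0), and 17 | 561.
Extended Euclid: 153·(-28) + 4301·(1) = 17. Scale by 33: x₀ = -924.
General solution x = x₀ + 253t; reducing mod 253 gives x = 88 (and y = -3).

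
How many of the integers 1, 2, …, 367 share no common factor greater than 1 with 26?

170

Prime factors of 26: 2, 13. Count integers ≤ 367 divisible by none of them.
By inclusion–exclusion: 367 − ⌊367/2⌋ − ⌊367/13⌋ + ⌊367/26⌋ = 170.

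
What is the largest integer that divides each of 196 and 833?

49

196 = 2² · 7²
833 = 7² · 17
Common: 7² = 49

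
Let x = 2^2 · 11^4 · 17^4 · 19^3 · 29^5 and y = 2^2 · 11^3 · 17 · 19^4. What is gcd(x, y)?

620794372

min exponent per shared prime: 2^2 · 11^3 · 17 · 19^3 = 620794372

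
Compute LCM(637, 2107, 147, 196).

328692

637 = 7² · 13; 2107 = 7² · 43; 147 = 3 · 7²; 196 = 2² · 7²
lcm takes max exponent of each prime: 2² · 3 · 7² · 13 · 43 = 328692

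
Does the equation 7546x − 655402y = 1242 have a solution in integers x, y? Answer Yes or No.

gcd(7546, 655402): 655402 = 86·7546 + 6446; 7546 = 1·6446 + 1100; 6446 = 5·1100 + 946; 1100 = 1·946 + 154; 946 = 6·154 + 22; 154 = 7·22 + 0 → 22
22 does not divide 1242, so a solution does not exist.

No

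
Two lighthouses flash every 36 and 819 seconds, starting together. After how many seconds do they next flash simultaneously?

3276

36 = 2² · 3²; 819 = 3² · 7 · 13
max exponents: 2² · 3² · 7 · 13 = 3276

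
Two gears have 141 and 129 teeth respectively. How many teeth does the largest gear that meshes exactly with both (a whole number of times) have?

Euclid: 141 = 1·129 + 12; 129 = 10·12 + 9; 12 = 1·9 + 3; 9 = 3·3 + 0. Last nonzero remainder: 3.

3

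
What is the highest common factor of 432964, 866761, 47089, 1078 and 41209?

49

gcd(432964, 866761): 866761 = 2·432964 + 833; 432964 = 519·833 + 637; 833 = 1·637 + 196; 637 = 3·196 + 49; 196 = 4·49 + 0 → 49
gcd(49, 47089): 47089 = 961·49 + 0 → 49
gcd(49, 1078): 1078 = 22·49 + 0 → 49
gcd(49, 41209): 41209 = 841·49 + 0 → 49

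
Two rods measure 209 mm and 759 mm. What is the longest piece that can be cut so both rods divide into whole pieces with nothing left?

11

209 = 11 · 19
759 = 3 · 11 · 23
Common: 11 = 11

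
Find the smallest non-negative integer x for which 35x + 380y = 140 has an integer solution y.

gcd(35, 380) = 5 (Euclid: 380 = 10·35 + 30; 35 = 1·30 + 5; 30 = 6·5 + 0), and 5 | 140.
Extended Euclid: 35·(11) + 380·(-1) = 5. Scale by 28: x₀ = 308.
General solution x = x₀ + 76t; reducing mod 76 gives x = 4 (and y = 0).

4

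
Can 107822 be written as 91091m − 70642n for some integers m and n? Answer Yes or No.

By Bézout, 91091m − 70642n = 107822 has integer solutions iff gcd(91091, 70642) | 107822.
Euclid: 91091 = 1·70642 + 20449; 70642 = 3·20449 + 9295; 20449 = 2·9295 + 1859; 9295 = 5·1859 + 0. gcd = 1859; 107822 mod 1859 = 0. Yes.

Yes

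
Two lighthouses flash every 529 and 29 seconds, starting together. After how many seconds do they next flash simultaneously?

gcd first: 529 = 18·29 + 7; 29 = 4·7 + 1; 7 = 7·1 + 0 → gcd = 1
lcm = 529·29/gcd = 15341/1 = 15341

15341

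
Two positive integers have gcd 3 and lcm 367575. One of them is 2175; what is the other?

p·q = gcd·lcm = 3·367575 = 1102725, so q = 1102725/2175 = 507.

507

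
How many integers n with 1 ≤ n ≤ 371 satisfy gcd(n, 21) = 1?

212

21 = 3·7. Inclusion–exclusion on these primes:
371 − ⌊371/3⌋ − ⌊371/7⌋ + ⌊371/21⌋ = 212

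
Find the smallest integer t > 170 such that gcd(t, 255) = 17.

255 = 17·15. Any t with gcd(t, 255) = 17 is a multiple of 17, say 17s, with s coprime to 15.
Need s > 170/17, so s ≥ 11. First s ≥ 11 with gcd(s, 15) = 1 is s = 11. Thus t = 17·11 = 187.

187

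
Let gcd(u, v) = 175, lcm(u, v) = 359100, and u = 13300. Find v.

u·v = gcd·lcm = 175·359100 = 62842500, so v = 62842500/13300 = 4725.

4725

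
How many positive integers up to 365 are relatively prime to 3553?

3553 = 11·17·19. Inclusion–exclusion on these primes:
365 − ⌊365/11⌋ − ⌊365/17⌋ − ⌊365/19⌋ + ⌊365/187⌋ + ⌊365/209⌋ + ⌊365/323⌋ − ⌊365/3553⌋ = 295

295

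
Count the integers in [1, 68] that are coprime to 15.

15 = 3·5. Inclusion–exclusion on these primes:
68 − ⌊68/3⌋ − ⌊68/5⌋ + ⌊68/15⌋ = 37

37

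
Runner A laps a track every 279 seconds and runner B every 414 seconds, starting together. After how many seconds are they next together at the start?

12834

gcd first: 414 = 1·279 + 135; 279 = 2·135 + 9; 135 = 15·9 + 0 → gcd = 9
lcm = 279·414/gcd = 115506/9 = 12834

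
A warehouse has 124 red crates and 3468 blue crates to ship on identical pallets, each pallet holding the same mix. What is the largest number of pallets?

4

Euclid: 3468 = 27·124 + 120; 124 = 1·120 + 4; 120 = 30·4 + 0. Last nonzero remainder: 4.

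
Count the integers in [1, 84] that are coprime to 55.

62

Prime factors of 55: 5, 11. Count integers ≤ 84 divisible by none of them.
By inclusion–exclusion: 84 − ⌊84/5⌋ − ⌊84/11⌋ + ⌊84/55⌋ = 62.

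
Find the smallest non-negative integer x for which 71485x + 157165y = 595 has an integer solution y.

321

Reduce mod 157165: 71485x ≡ 595 (mod 157165). With g = gcd(71485, 157165) = 85 dividing 595, divide through: 841x ≡ 7 (mod 1849).
Since gcd(841, 1849) = 1, x ≡ 7·(841)⁻¹ ≡ 321 (mod 1849). Smallest non-negative: 321.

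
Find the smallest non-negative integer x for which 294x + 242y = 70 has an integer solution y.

gcd(294, 242) = 2 (Euclid: 294 = 1·242 + 52; 242 = 4·52 + 34; 52 = 1·34 + 18; 34 = 1·18 + 16; 18 = 1·16 + 2; 16 = 8·2 + 0), and 2 | 70.
Extended Euclid: 294·(14) + 242·(-17) = 2. Scale by 35: x₀ = 490.
General solution x = x₀ + 121t; reducing mod 121 gives x = 6 (and y = -7).

6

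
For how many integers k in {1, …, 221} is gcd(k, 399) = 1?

120

Prime factors of 399: 3, 7, 19. Count integers ≤ 221 divisible by none of them.
By inclusion–exclusion: 221 − ⌊221/3⌋ − ⌊221/7⌋ − ⌊221/19⌋ + ⌊221/21⌋ + ⌊221/57⌋ + ⌊221/133⌋ − ⌊221/399⌋ = 120.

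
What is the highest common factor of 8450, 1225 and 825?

8450 = 2 · 5² · 13²; 1225 = 5² · 7²; 825 = 3 · 5² · 11
gcd takes min exponent of each prime: 5² = 25

25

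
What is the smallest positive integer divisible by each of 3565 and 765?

545445

3565 = 5 · 23 · 31; 765 = 3² · 5 · 17
max exponents: 3² · 5 · 17 · 23 · 31 = 545445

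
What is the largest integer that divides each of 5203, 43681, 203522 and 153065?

121

gcd(5203, 43681): 43681 = 8·5203 + 2057; 5203 = 2·2057 + 1089; 2057 = 1·1089 + 968; 1089 = 1·968 + 121; 968 = 8·121 + 0 → 121
gcd(121, 203522): 203522 = 1682·121 + 0 → 121
gcd(121, 153065): 153065 = 1265·121 + 0 → 121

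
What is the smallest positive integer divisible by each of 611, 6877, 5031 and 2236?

500343012

611 = 13 · 47; 6877 = 13 · 23²; 5031 = 3² · 13 · 43; 2236 = 2² · 13 · 43
lcm takes max exponent of each prime: 2² · 3² · 13 · 23² · 43 · 47 = 500343012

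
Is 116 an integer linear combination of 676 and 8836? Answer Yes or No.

gcd(676, 8836): 8836 = 13·676 + 48; 676 = 14·48 + 4; 48 = 12·4 + 0 → 4
4 divides 116, so a solution exists.

Yes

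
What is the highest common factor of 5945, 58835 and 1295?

5945 = 5 · 29 · 41; 58835 = 5 · 7 · 41²; 1295 = 5 · 7 · 37
gcd takes min exponent of each prime: 5 = 5

5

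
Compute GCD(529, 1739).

1

Euclid: 1739 = 3·529 + 152; 529 = 3·152 + 73; 152 = 2·73 + 6; 73 = 12·6 + 1; 6 = 6·1 + 0. Last nonzero remainder: 1.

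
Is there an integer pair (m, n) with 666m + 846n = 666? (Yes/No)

Yes

By Bézout, 666m + 846n = 666 has integer solutions iff gcd(666, 846) | 666.
Euclid: 846 = 1·666 + 180; 666 = 3·180 + 126; 180 = 1·126 + 54; 126 = 2·54 + 18; 54 = 3·18 + 0. gcd = 18; 666 mod 18 = 0. Yes.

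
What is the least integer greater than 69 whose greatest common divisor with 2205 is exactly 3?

2205 = 3·735. Any k with gcd(k, 2205) = 3 is a multiple of 3, say 3s, with s coprime to 735.
Need s > 69/3, so s ≥ 24. First s ≥ 24 with gcd(s, 735) = 1 is s = 26. Thus k = 3·26 = 78.

78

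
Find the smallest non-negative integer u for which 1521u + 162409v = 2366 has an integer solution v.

749

Euclid: 162409 = 106·1521 + 1183; 1521 = 1·1183 + 338; 1183 = 3·338 + 169; 338 = 2·169 + 0 → gcd = 169; 2366 = 169·14.
Back-substitution yields 1521·(-427) + 162409·(4) = 169, so one solution is u = -427·14 = -5978, v = 4·14 = 56.
Solutions in u differ by 162409/169 = 961; the one in [0, 961) is -5978 mod 961 = 749.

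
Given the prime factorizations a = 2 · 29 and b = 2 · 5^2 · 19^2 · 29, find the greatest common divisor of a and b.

58

min exponent per shared prime: 2 · 29 = 58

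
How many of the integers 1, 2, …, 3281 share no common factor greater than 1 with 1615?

1615 = 5·17·19. Inclusion–exclusion on these primes:
3281 − ⌊3281/5⌋ − ⌊3281/17⌋ − ⌊3281/19⌋ + ⌊3281/85⌋ + ⌊3281/95⌋ + ⌊3281/323⌋ − ⌊3281/1615⌋ = 2340

2340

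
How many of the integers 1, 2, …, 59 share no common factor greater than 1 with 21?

Prime factors of 21: 3, 7. Count integers ≤ 59 divisible by none of them.
By inclusion–exclusion: 59 − ⌊59/3⌋ − ⌊59/7⌋ + ⌊59/21⌋ = 34.

34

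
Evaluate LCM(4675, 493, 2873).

4675 = 5² · 11 · 17; 493 = 17 · 29; 2873 = 13² · 17
lcm takes max exponent of each prime: 5² · 11 · 13² · 17 · 29 = 22912175

22912175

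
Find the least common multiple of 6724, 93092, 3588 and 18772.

lcm(6724, 93092) = 6724·93092/gcd = 625950608/4 = 156487652
lcm(156487652, 3588) = 156487652·3588/gcd = 561477695376/4 = 140369423844
lcm(140369423844, 18772) = 140369423844·18772/gcd = 2635014824399568/52 = 50673362007684

50673362007684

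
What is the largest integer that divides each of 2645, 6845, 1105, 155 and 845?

2645 = 5 · 23²; 6845 = 5 · 37²; 1105 = 5 · 13 · 17; 155 = 5 · 31; 845 = 5 · 13²
gcd takes min exponent of each prime: 5 = 5

5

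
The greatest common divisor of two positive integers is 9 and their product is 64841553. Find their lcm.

Since gcd(a,b)·lcm(a,b) = ab, lcm = 64841553/9 = 7204617.

7204617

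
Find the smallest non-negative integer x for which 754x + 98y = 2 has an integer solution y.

13

gcd(754, 98) = 2 (Euclid: 754 = 7·98 + 68; 98 = 1·68 + 30; 68 = 2·30 + 8; 30 = 3·8 + 6; 8 = 1·6 + 2; 6 = 3·2 + 0), and 2 | 2.
Extended Euclid: 754·(13) + 98·(-100) = 2. Scale by 1: x₀ = 13.
General solution x = x₀ + 49t; reducing mod 49 gives x = 13 (and y = -100).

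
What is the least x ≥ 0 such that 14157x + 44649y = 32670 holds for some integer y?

37

gcd(14157, 44649) = 1089 (Euclid: 44649 = 3·14157 + 2178; 14157 = 6·2178 + 1089; 2178 = 2·1089 + 0), and 1089 | 32670.
Extended Euclid: 14157·(19) + 44649·(-6) = 1089. Scale by 30: x₀ = 570.
General solution x = x₀ + 41t; reducing mod 41 gives x = 37 (and y = -11).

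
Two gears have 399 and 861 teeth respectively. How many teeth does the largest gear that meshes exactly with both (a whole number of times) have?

399 = 3 · 7 · 19
861 = 3 · 7 · 41
Common: 3 · 7 = 21

21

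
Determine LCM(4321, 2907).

12561147

gcd first: 4321 = 1·2907 + 1414; 2907 = 2·1414 + 79; 1414 = 17·79 + 71; 79 = 1·71 + 8; 71 = 8·8 + 7; 8 = 1·7 + 1; 7 = 7·1 + 0 → gcd = 1
lcm = 4321·2907/gcd = 12561147/1 = 12561147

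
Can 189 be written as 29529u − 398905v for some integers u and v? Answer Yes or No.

gcd(29529, 398905): 398905 = 13·29529 + 15028; 29529 = 1·15028 + 14501; 15028 = 1·14501 + 527; 14501 = 27·527 + 272; 527 = 1·272 + 255; 272 = 1·255 + 17; 255 = 15·17 + 0 → 17
17 does not divide 189, so a solution does not exist.

No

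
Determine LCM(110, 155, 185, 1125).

28388250

lcm(110, 155) = 110·155/gcd = 17050/5 = 3410
lcm(3410, 185) = 3410·185/gcd = 630850/5 = 126170
lcm(126170, 1125) = 126170·1125/gcd = 141941250/5 = 28388250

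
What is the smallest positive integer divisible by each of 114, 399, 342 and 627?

26334

114 = 2 · 3 · 19; 399 = 3 · 7 · 19; 342 = 2 · 3² · 19; 627 = 3 · 11 · 19
lcm takes max exponent of each prime: 2 · 3² · 7 · 11 · 19 = 26334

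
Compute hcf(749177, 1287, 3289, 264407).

gcd(749177, 1287): 749177 = 582·1287 + 143; 1287 = 9·143 + 0 → 143
gcd(143, 3289): 3289 = 23·143 + 0 → 143
gcd(143, 264407): 264407 = 1849·143 + 0 → 143

143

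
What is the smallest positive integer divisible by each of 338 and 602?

101738

338 = 2 · 13²; 602 = 2 · 7 · 43
max exponents: 2 · 7 · 13² · 43 = 101738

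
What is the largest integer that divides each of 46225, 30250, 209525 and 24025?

46225 = 5² · 43²; 30250 = 2 · 5³ · 11²; 209525 = 5² · 17² · 29; 24025 = 5² · 31²
gcd takes min exponent of each prime: 5² = 25

25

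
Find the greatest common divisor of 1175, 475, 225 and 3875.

25

1175 = 5² · 47; 475 = 5² · 19; 225 = 3² · 5²; 3875 = 5³ · 31
gcd takes min exponent of each prime: 5² = 25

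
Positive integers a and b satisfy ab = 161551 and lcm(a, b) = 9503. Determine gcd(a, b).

gcd·lcm = product, so gcd = 161551/9503 = 17.

17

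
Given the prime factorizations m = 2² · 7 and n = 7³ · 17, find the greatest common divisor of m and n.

min exponent per shared prime: 7 = 7

7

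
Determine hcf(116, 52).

Euclid: 116 = 2·52 + 12; 52 = 4·12 + 4; 12 = 3·4 + 0. Last nonzero remainder: 4.

4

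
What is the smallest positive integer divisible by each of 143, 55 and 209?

143 = 11 · 13; 55 = 5 · 11; 209 = 11 · 19
lcm takes max exponent of each prime: 5 · 11 · 13 · 19 = 13585

13585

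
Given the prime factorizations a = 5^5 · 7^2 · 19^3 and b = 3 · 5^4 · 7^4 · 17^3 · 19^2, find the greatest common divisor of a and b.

min exponent per shared prime: 5^4 · 7^2 · 19^2 = 11055625

11055625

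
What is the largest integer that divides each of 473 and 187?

11

473 = 11 · 43
187 = 11 · 17
Common: 11 = 11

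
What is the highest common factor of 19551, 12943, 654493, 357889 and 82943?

gcd(19551, 12943): 19551 = 1·12943 + 6608; 12943 = 1·6608 + 6335; 6608 = 1·6335 + 273; 6335 = 23·273 + 56; 273 = 4·56 + 49; 56 = 1·49 + 7; 49 = 7·7 + 0 → 7
gcd(7, 654493): 654493 = 93499·7 + 0 → 7
gcd(7, 357889): 357889 = 51127·7 + 0 → 7
gcd(7, 82943): 82943 = 11849·7 + 0 → 7

7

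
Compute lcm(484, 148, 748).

304436

484 = 2² · 11²; 148 = 2² · 37; 748 = 2² · 11 · 17
lcm takes max exponent of each prime: 2² · 11² · 17 · 37 = 304436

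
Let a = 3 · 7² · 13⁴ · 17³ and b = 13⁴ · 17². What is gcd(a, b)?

min exponent per shared prime: 13⁴ · 17² = 8254129

8254129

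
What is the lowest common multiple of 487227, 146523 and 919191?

487227 = 3 · 13² · 31²; 146523 = 3 · 13² · 17²; 919191 = 3 · 7² · 13² · 37
lcm takes max exponent of each prime: 3 · 7² · 13² · 17² · 31² · 37 = 255285997239

255285997239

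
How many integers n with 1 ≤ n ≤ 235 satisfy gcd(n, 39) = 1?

Prime factors of 39: 3, 13. Count integers ≤ 235 divisible by none of them.
By inclusion–exclusion: 235 − ⌊235/3⌋ − ⌊235/13⌋ + ⌊235/39⌋ = 145.

145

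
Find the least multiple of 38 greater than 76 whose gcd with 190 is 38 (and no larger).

Multiples of 38 above 76: 38·3, 38·4, … . Need the cofactor coprime to 190/38 = 5.
Checking s = 3, 4, … the first with gcd(s, 5) = 1 is s = 3, giving 114.

114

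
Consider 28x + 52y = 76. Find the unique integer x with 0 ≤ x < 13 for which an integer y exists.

12

Reduce mod 52: 28x ≡ 76 (mod 52). With g = gcd(28, 52) = 4 dividing 76, divide through: 7x ≡ 19 (mod 13).
Since gcd(7, 13) = 1, x ≡ 19·(7)⁻¹ ≡ 12 (mod 13). Smallest non-negative: 12.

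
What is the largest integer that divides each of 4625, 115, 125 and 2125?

5

4625 = 5³ · 37; 115 = 5 · 23; 125 = 5³; 2125 = 5³ · 17
gcd takes min exponent of each prime: 5 = 5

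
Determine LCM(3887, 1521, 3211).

3887 = 13² · 23; 1521 = 3² · 13²; 3211 = 13² · 19
lcm takes max exponent of each prime: 3² · 13² · 19 · 23 = 664677

664677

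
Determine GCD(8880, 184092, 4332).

gcd(8880, 184092): 184092 = 20·8880 + 6492; 8880 = 1·6492 + 2388; 6492 = 2·2388 + 1716; 2388 = 1·1716 + 672; 1716 = 2·672 + 372; 672 = 1·372 + 300; 372 = 1·300 + 72; 300 = 4·72 + 12; 72 = 6·12 + 0 → 12
gcd(12, 4332): 4332 = 361·12 + 0 → 12

12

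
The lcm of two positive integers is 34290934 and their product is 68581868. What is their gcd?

gcd·lcm = product, so gcd = 68581868/34290934 = 2.

2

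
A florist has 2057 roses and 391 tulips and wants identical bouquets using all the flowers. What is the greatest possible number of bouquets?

Euclid: 2057 = 5·391 + 102; 391 = 3·102 + 85; 102 = 1·85 + 17; 85 = 5·17 + 0. Last nonzero remainder: 17.

17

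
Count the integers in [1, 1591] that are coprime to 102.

Prime factors of 102: 2, 3, 17. Count integers ≤ 1591 divisible by none of them.
By inclusion–exclusion: 1591 − ⌊1591/2⌋ − ⌊1591/3⌋ − ⌊1591/17⌋ + ⌊1591/6⌋ + ⌊1591/34⌋ + ⌊1591/51⌋ − ⌊1591/102⌋ = 500.

500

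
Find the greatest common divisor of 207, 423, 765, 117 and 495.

gcd(207, 423): 423 = 2·207 + 9; 207 = 23·9 + 0 → 9
gcd(9, 765): 765 = 85·9 + 0 → 9
gcd(9, 117): 117 = 13·9 + 0 → 9
gcd(9, 495): 495 = 55·9 + 0 → 9

9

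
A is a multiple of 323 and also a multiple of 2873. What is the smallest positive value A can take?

323 = 17 · 19; 2873 = 13² · 17
max exponents: 13² · 17 · 19 = 54587

54587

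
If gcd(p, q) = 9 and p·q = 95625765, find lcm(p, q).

10625085

Since gcd(p,q)·lcm(p,q) = pq, lcm = 95625765/9 = 10625085.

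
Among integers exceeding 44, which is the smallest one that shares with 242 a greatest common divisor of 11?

55

gcd(a, 242) = 11 forces 11 | a; write a = 11s. Then gcd(11s, 11·22) = 11·gcd(s, 22), so need gcd(s, 22) = 1.
11s > 44 gives s ≥ 5. The least s ≥ 5 coprime to 22 is 5, so a = 11·5 = 55.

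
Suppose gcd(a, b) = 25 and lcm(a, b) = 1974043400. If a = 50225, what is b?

982600

Using ab = gcd(a,b)·lcm(a,b) = 25·1974043400 = 49351085000, we get b = 49351085000/50225 = 982600.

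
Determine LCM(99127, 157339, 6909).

99127 = 7³ · 17²; 157339 = 7² · 13² · 19; 6909 = 3 · 7² · 47
lcm takes max exponent of each prime: 3 · 7³ · 13² · 17² · 19 · 47 = 44879848377

44879848377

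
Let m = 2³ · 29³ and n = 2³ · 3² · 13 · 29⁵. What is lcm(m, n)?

max exponent per prime: 2³ · 3² · 13 · 29⁵ = 19198435464

19198435464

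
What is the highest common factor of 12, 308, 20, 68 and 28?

gcd(12, 308): 308 = 25·12 + 8; 12 = 1·8 + 4; 8 = 2·4 + 0 → 4
gcd(4, 20): 20 = 5·4 + 0 → 4
gcd(4, 68): 68 = 17·4 + 0 → 4
gcd(4, 28): 28 = 7·4 + 0 → 4

4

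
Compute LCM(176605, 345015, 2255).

lcm(176605, 345015) = 176605·345015/gcd = 60931374075/55 = 1107843165
lcm(1107843165, 2255) = 1107843165·2255/gcd = 2498186337075/2255 = 1107843165

1107843165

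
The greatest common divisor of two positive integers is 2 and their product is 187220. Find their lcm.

Since gcd(p,q)·lcm(p,q) = pq, lcm = 187220/2 = 93610.

93610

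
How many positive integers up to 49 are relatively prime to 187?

43

Prime factors of 187: 11, 17. Count integers ≤ 49 divisible by none of them.
By inclusion–exclusion: 49 − ⌊49/11⌋ − ⌊49/17⌋ + ⌊49/187⌋ = 43.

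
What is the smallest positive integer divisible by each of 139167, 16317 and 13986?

139167 = 3² · 7 · 47²; 16317 = 3² · 7² · 37; 13986 = 2 · 3³ · 7 · 37
lcm takes max exponent of each prime: 2 · 3³ · 7² · 37 · 47² = 216265518

216265518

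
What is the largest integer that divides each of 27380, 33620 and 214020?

20

gcd(27380, 33620): 33620 = 1·27380 + 6240; 27380 = 4·6240 + 2420; 6240 = 2·2420 + 1400; 2420 = 1·1400 + 1020; 1400 = 1·1020 + 380; 1020 = 2·380 + 260; 380 = 1·260 + 120; 260 = 2·120 + 20; 120 = 6·20 + 0 → 20
gcd(20, 214020): 214020 = 10701·20 + 0 → 20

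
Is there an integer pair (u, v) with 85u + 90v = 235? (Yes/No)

By Bézout, 85u + 90v = 235 has integer solutions iff gcd(85, 90) | 235.
Euclid: 90 = 1·85 + 5; 85 = 17·5 + 0. gcd = 5; 235 mod 5 = 0. Yes.

Yes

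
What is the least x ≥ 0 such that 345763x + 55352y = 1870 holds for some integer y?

gcd(345763, 55352) = 187 (Euclid: 345763 = 6·55352 + 13651; 55352 = 4·13651 + 748; 13651 = 18·748 + 187; 748 = 4·187 + 0), and 187 | 1870.
Extended Euclid: 345763·(73) + 55352·(-456) = 187. Scale by 10: x₀ = 730.
General solution x = x₀ + 296t; reducing mod 296 gives x = 138 (and y = -862).

138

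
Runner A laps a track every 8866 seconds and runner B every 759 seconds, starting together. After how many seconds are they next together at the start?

611754

8866 = 2 · 11 · 13 · 31; 759 = 3 · 11 · 23
max exponents: 2 · 3 · 11 · 13 · 23 · 31 = 611754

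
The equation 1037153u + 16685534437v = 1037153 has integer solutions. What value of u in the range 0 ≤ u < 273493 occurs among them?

1

gcd(1037153, 16685534437) = 61009 (Euclid: 16685534437 = 16087·1037153 + 854126; 1037153 = 1·854126 + 183027; 854126 = 4·183027 + 122018; 183027 = 1·122018 + 61009; 122018 = 2·61009 + 0), and 61009 | 1037153.
Extended Euclid: 1037153·(96527) + 16685534437·(-6) = 61009. Scale by 17: u₀ = 1640959.
General solution u = u₀ + 273493t; reducing mod 273493 gives u = 1 (and v = 0).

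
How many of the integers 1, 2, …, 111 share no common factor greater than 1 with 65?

82

Prime factors of 65: 5, 13. Count integers ≤ 111 divisible by none of them.
By inclusion–exclusion: 111 − ⌊111/5⌋ − ⌊111/13⌋ + ⌊111/65⌋ = 82.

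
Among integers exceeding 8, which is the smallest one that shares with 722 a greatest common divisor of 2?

Multiples of 2 above 8: 2·5, 2·6, … . Need the cofactor coprime to 722/2 = 361.
Checking s = 5, 6, … the first with gcd(s, 361) = 1 is s = 5, giving 10.

10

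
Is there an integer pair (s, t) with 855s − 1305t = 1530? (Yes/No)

Yes

gcd(855, 1305): 1305 = 1·855 + 450; 855 = 1·450 + 405; 450 = 1·405 + 45; 405 = 9·45 + 0 → 45
45 divides 1530, so a solution exists.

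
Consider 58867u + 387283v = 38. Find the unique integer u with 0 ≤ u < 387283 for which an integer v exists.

gcd(58867, 387283) = 1 (Euclid: 387283 = 6·58867 + 34081; 58867 = 1·34081 + 24786; 34081 = 1·24786 + 9295; 24786 = 2·9295 + 6196; 9295 = 1·6196 + 3099; 6196 = 1·3099 + 3097; 3099 = 1·3097 + 2; 3097 = 1548·2 + 1; 2 = 2·1 + 0), and 1 | 38.
Extended Euclid: 58867·(193579) + 387283·(-29424) = 1. Scale by 38: u₀ = 7356002.
General solution u = u₀ + 387283t; reducing mod 387283 gives u = 384908 (and v = -58506).

384908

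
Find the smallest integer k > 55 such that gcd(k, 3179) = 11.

3179 = 11·289. Any k with gcd(k, 3179) = 11 is a multiple of 11, say 11s, with s coprime to 289.
Need s > 55/11, so s ≥ 6. First s ≥ 6 with gcd(s, 289) = 1 is s = 6. Thus k = 11·6 = 66.

66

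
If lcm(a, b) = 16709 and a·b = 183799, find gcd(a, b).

11

From gcd × lcm = ab: gcd = 183799 / 16709 = 11.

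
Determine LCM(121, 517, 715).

369655

121 = 11²; 517 = 11 · 47; 715 = 5 · 11 · 13
lcm takes max exponent of each prime: 5 · 11² · 13 · 47 = 369655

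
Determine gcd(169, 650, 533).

13

169 = 13²; 650 = 2 · 5² · 13; 533 = 13 · 41
gcd takes min exponent of each prime: 13 = 13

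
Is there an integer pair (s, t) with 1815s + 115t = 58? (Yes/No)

gcd(1815, 115): 1815 = 15·115 + 90; 115 = 1·90 + 25; 90 = 3·25 + 15; 25 = 1·15 + 10; 15 = 1·10 + 5; 10 = 2·5 + 0 → 5
5 does not divide 58, so a solution does not exist.

No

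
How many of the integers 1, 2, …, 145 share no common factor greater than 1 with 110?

52

110 = 2·5·11. Inclusion–exclusion on these primes:
145 − ⌊145/2⌋ − ⌊145/5⌋ − ⌊145/11⌋ + ⌊145/10⌋ + ⌊145/22⌋ + ⌊145/55⌋ − ⌊145/110⌋ = 52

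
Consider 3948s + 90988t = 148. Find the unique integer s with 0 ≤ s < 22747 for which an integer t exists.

Reduce mod 90988: 3948s ≡ 148 (mod 90988). With g = gcd(3948, 90988) = 4 dividing 148, divide through: 987s ≡ 37 (mod 22747).
Since gcd(987, 22747) = 1, s ≡ 37·(987)⁻¹ ≡ 19267 (mod 22747). Smallest non-negative: 19267.

19267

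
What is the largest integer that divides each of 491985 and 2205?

45

Euclid: 491985 = 223·2205 + 270; 2205 = 8·270 + 45; 270 = 6·45 + 0. Last nonzero remainder: 45.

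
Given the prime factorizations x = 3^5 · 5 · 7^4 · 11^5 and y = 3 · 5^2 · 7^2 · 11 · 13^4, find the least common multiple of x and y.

67092701217366825

max exponent per prime: 3^5 · 5^2 · 7^4 · 11^5 · 13^4 = 67092701217366825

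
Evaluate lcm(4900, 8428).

210700

gcd first: 8428 = 1·4900 + 3528; 4900 = 1·3528 + 1372; 3528 = 2·1372 + 784; 1372 = 1·784 + 588; 784 = 1·588 + 196; 588 = 3·196 + 0 → gcd = 196
lcm = 4900·8428/gcd = 41297200/196 = 210700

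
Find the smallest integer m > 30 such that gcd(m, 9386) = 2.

32

9386 = 2·4693. Any m with gcd(m, 9386) = 2 is a multiple of 2, say 2s, with s coprime to 4693.
Need s > 30/2, so s ≥ 16. First s ≥ 16 with gcd(s, 4693) = 1 is s = 16. Thus m = 2·16 = 32.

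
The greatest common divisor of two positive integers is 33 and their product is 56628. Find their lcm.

1716

Since gcd(a,b)·lcm(a,b) = ab, lcm = 56628/33 = 1716.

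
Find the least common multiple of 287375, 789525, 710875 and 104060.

lcm(287375, 789525) = 287375·789525/gcd = 226889746875/3025 = 75004875
lcm(75004875, 710875) = 75004875·710875/gcd = 53319090515625/15125 = 3525229125
lcm(3525229125, 104060) = 3525229125·104060/gcd = 366835342747500/605 = 606339409500

606339409500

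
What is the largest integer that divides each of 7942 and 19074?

22

7942 = 2 · 11 · 19²
19074 = 2 · 3 · 11 · 17²
Common: 2 · 11 = 22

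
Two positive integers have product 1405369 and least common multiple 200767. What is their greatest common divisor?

From gcd × lcm = ab: gcd = 1405369 / 200767 = 7.

7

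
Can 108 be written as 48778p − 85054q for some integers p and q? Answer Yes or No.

Yes

By Bézout, 48778p − 85054q = 108 has integer solutions iff gcd(48778, 85054) | 108.
Euclid: 85054 = 1·48778 + 36276; 48778 = 1·36276 + 12502; 36276 = 2·12502 + 11272; 12502 = 1·11272 + 1230; 11272 = 9·1230 + 202; 1230 = 6·202 + 18; 202 = 11·18 + 4; 18 = 4·4 + 2; 4 = 2·2 + 0. gcd = 2; 108 mod 2 = 0. Yes.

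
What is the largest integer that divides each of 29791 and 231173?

29791 = 31³
231173 = 19 · 23³
Common: 1 = 1

1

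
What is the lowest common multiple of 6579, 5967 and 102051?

6579 = 3² · 17 · 43; 5967 = 3³ · 13 · 17; 102051 = 3² · 17 · 23 · 29
lcm takes max exponent of each prime: 3³ · 13 · 17 · 23 · 29 · 43 = 171139527

171139527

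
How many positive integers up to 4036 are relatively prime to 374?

1727

374 = 2·11·17. Inclusion–exclusion on these primes:
4036 − ⌊4036/2⌋ − ⌊4036/11⌋ − ⌊4036/17⌋ + ⌊4036/22⌋ + ⌊4036/34⌋ + ⌊4036/187⌋ − ⌊4036/374⌋ = 1727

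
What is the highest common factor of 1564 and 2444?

4

1564 = 2² · 17 · 23
2444 = 2² · 13 · 47
Common: 2² = 4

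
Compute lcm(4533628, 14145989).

31177759756

4533628 = 2² · 11² · 17 · 19 · 29; 14145989 = 11² · 13 · 17 · 23²
max exponents: 2² · 11² · 13 · 17 · 19 · 23² · 29 = 31177759756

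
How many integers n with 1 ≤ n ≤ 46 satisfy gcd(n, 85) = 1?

85 = 5·17. Inclusion–exclusion on these primes:
46 − ⌊46/5⌋ − ⌊46/17⌋ + ⌊46/85⌋ = 35

35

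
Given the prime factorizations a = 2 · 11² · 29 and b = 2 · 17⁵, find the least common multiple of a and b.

9964556426

max exponent per prime: 2 · 11² · 17⁵ · 29 = 9964556426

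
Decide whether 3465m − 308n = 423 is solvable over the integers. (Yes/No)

No

By Bézout, 3465m − 308n = 423 has integer solutions iff gcd(3465, 308) | 423.
Euclid: 3465 = 11·308 + 77; 308 = 4·77 + 0. gcd = 77; 423 mod 77 = 38. No.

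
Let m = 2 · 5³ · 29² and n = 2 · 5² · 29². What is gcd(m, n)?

42050

min exponent per shared prime: 2 · 5² · 29² = 42050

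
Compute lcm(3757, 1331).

5000567

3757 = 13 · 17²; 1331 = 11³
max exponents: 11³ · 13 · 17² = 5000567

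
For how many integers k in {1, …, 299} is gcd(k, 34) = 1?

Prime factors of 34: 2, 17. Count integers ≤ 299 divisible by none of them.
By inclusion–exclusion: 299 − ⌊299/2⌋ − ⌊299/17⌋ + ⌊299/34⌋ = 141.

141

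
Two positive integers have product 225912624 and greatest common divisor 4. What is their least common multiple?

56478156

Since gcd(m,n)·lcm(m,n) = mn, lcm = 225912624/4 = 56478156.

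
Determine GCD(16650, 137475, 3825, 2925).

225

gcd(16650, 137475): 137475 = 8·16650 + 4275; 16650 = 3·4275 + 3825; 4275 = 1·3825 + 450; 3825 = 8·450 + 225; 450 = 2·225 + 0 → 225
gcd(225, 3825): 3825 = 17·225 + 0 → 225
gcd(225, 2925): 2925 = 13·225 + 0 → 225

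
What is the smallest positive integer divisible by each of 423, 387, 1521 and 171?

58404879

lcm(423, 387) = 423·387/gcd = 163701/9 = 18189
lcm(18189, 1521) = 18189·1521/gcd = 27665469/9 = 3073941
lcm(3073941, 171) = 3073941·171/gcd = 525643911/9 = 58404879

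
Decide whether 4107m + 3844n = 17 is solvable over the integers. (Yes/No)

gcd(4107, 3844): 4107 = 1·3844 + 263; 3844 = 14·263 + 162; 263 = 1·162 + 101; 162 = 1·101 + 61; 101 = 1·61 + 40; 61 = 1·40 + 21; 40 = 1·21 + 19; 21 = 1·19 + 2; 19 = 9·2 + 1; 2 = 2·1 + 0 → 1
1 divides 17, so a solution exists.

Yes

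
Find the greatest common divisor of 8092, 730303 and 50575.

2023

8092 = 2² · 7 · 17²; 730303 = 7 · 17² · 19²; 50575 = 5² · 7 · 17²
gcd takes min exponent of each prime: 7 · 17² = 2023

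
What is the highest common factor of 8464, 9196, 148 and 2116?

4

gcd(8464, 9196): 9196 = 1·8464 + 732; 8464 = 11·732 + 412; 732 = 1·412 + 320; 412 = 1·320 + 92; 320 = 3·92 + 44; 92 = 2·44 + 4; 44 = 11·4 + 0 → 4
gcd(4, 148): 148 = 37·4 + 0 → 4
gcd(4, 2116): 2116 = 529·4 + 0 → 4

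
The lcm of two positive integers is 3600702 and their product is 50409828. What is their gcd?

14

gcd·lcm = product, so gcd = 50409828/3600702 = 14.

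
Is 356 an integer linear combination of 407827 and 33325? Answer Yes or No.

Yes

gcd(407827, 33325): 407827 = 12·33325 + 7927; 33325 = 4·7927 + 1617; 7927 = 4·1617 + 1459; 1617 = 1·1459 + 158; 1459 = 9·158 + 37; 158 = 4·37 + 10; 37 = 3·10 + 7; 10 = 1·7 + 3; 7 = 2·3 + 1; 3 = 3·1 + 0 → 1
1 divides 356, so a solution exists.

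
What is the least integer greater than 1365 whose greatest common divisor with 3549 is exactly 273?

1638

Multiples of 273 above 1365: 273·6, 273·7, … . Need the cofactor coprime to 3549/273 = 13.
Checking s = 6, 7, … the first with gcd(s, 13) = 1 is s = 6, giving 1638.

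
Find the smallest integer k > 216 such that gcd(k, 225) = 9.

225 = 9·25. Any k with gcd(k, 225) = 9 is a multiple of 9, say 9s, with s coprime to 25.
Need s > 216/9, so s ≥ 25. First s ≥ 25 with gcd(s, 25) = 1 is s = 26. Thus k = 9·26 = 234.

234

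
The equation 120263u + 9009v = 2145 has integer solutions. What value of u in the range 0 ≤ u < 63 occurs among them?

Reduce mod 9009: 120263u ≡ 2145 (mod 9009). With g = gcd(120263, 9009) = 143 dividing 2145, divide through: 841u ≡ 15 (mod 63).
Since gcd(841, 63) = 1, u ≡ 15·(841)⁻¹ ≡ 15 (mod 63). Smallest non-negative: 15.

15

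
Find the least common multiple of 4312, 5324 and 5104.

lcm(4312, 5324) = 4312·5324/gcd = 22957088/44 = 521752
lcm(521752, 5104) = 521752·5104/gcd = 2663022208/88 = 30261616

30261616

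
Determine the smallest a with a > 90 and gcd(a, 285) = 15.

105

285 = 15·19. Any a with gcd(a, 285) = 15 is a multiple of 15, say 15s, with s coprime to 19.
Need s > 90/15, so s ≥ 7. First s ≥ 7 with gcd(s, 19) = 1 is s = 7. Thus a = 15·7 = 105.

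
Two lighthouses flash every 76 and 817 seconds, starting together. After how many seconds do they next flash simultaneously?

3268

76 = 2² · 19; 817 = 19 · 43
max exponents: 2² · 19 · 43 = 3268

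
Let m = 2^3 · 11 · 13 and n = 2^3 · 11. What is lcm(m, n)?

1144

max exponent per prime: 2^3 · 11 · 13 = 1144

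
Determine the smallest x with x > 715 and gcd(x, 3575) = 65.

780

gcd(x, 3575) = 65 forces 65 | x; write x = 65s. Then gcd(65s, 65·55) = 65·gcd(s, 55), so need gcd(s, 55) = 1.
65s > 715 gives s ≥ 12. The least s ≥ 12 coprime to 55 is 12, so x = 65·12 = 780.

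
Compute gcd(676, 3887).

676 = 2² · 13²
3887 = 13² · 23
Common: 13² = 169

169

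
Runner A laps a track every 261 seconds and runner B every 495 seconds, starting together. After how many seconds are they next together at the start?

gcd first: 495 = 1·261 + 234; 261 = 1·234 + 27; 234 = 8·27 + 18; 27 = 1·18 + 9; 18 = 2·9 + 0 → gcd = 9
lcm = 261·495/gcd = 129195/9 = 14355

14355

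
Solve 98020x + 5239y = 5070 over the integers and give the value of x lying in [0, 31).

gcd(98020, 5239) = 169 (Euclid: 98020 = 18·5239 + 3718; 5239 = 1·3718 + 1521; 3718 = 2·1521 + 676; 1521 = 2·676 + 169; 676 = 4·169 + 0), and 169 | 5070.
Extended Euclid: 98020·(-7) + 5239·(131) = 169. Scale by 30: x₀ = -210.
General solution x = x₀ + 31t; reducing mod 31 gives x = 7 (and y = -130).

7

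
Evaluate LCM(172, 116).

gcd first: 172 = 1·116 + 56; 116 = 2·56 + 4; 56 = 14·4 + 0 → gcd = 4
lcm = 172·116/gcd = 19952/4 = 4988

4988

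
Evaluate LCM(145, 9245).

145 = 5 · 29; 9245 = 5 · 43²
max exponents: 5 · 29 · 43² = 268105

268105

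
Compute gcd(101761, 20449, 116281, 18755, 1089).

121

gcd(101761, 20449): 101761 = 4·20449 + 19965; 20449 = 1·19965 + 484; 19965 = 41·484 + 121; 484 = 4·121 + 0 → 121
gcd(121, 116281): 116281 = 961·121 + 0 → 121
gcd(121, 18755): 18755 = 155·121 + 0 → 121
gcd(121, 1089): 1089 = 9·121 + 0 → 121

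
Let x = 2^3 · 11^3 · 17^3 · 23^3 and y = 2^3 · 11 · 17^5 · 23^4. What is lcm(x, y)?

4230814590743576

max exponent per prime: 2^3 · 11^3 · 17^5 · 23^4 = 4230814590743576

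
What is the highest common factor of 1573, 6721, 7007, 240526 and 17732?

143

1573 = 11² · 13; 6721 = 11 · 13 · 47; 7007 = 7² · 11 · 13; 240526 = 2 · 11 · 13 · 29²; 17732 = 2² · 11 · 13 · 31
gcd takes min exponent of each prime: 11 · 13 = 143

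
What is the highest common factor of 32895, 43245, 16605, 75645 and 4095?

gcd(32895, 43245): 43245 = 1·32895 + 10350; 32895 = 3·10350 + 1845; 10350 = 5·1845 + 1125; 1845 = 1·1125 + 720; 1125 = 1·720 + 405; 720 = 1·405 + 315; 405 = 1·315 + 90; 315 = 3·90 + 45; 90 = 2·45 + 0 → 45
gcd(45, 16605): 16605 = 369·45 + 0 → 45
gcd(45, 75645): 75645 = 1681·45 + 0 → 45
gcd(45, 4095): 4095 = 91·45 + 0 → 45

45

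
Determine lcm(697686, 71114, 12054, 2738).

697686 = 2 · 3 · 11² · 31²; 71114 = 2 · 31² · 37; 12054 = 2 · 3 · 7² · 41; 2738 = 2 · 37²
lcm takes max exponent of each prime: 2 · 3 · 7² · 11² · 31² · 37² · 41 = 1918860457206

1918860457206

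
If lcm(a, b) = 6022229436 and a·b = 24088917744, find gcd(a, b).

gcd·lcm = product, so gcd = 24088917744/6022229436 = 4.

4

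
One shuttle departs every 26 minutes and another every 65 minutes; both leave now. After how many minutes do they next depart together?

gcd first: 65 = 2·26 + 13; 26 = 2·13 + 0 → gcd = 13
lcm = 26·65/gcd = 1690/13 = 130

130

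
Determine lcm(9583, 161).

gcd first: 9583 = 59·161 + 84; 161 = 1·84 + 77; 84 = 1·77 + 7; 77 = 11·7 + 0 → gcd = 7
lcm = 9583·161/gcd = 1542863/7 = 220409

220409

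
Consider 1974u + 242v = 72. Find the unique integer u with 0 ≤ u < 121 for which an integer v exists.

21

Euclid: 1974 = 8·242 + 38; 242 = 6·38 + 14; 38 = 2·14 + 10; 14 = 1·10 + 4; 10 = 2·4 + 2; 4 = 2·2 + 0 → gcd = 2; 72 = 2·36.
Back-substitution yields 1974·(51) + 242·(-416) = 2, so one solution is u = 51·36 = 1836, v = -416·36 = -14976.
Solutions in u differ by 242/2 = 121; the one in [0, 121) is 1836 mod 121 = 21.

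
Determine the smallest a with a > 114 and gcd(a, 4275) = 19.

Multiples of 19 above 114: 19·7, 19·8, … . Need the cofactor coprime to 4275/19 = 225.
Checking s = 7, 8, … the first with gcd(s, 225) = 1 is s = 7, giving 133.

133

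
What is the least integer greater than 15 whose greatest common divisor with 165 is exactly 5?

165 = 5·33. Any t with gcd(t, 165) = 5 is a multiple of 5, say 5s, with s coprime to 33.
Need s > 15/5, so s ≥ 4. First s ≥ 4 with gcd(s, 33) = 1 is s = 4. Thus t = 5·4 = 20.

20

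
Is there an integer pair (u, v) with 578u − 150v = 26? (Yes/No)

gcd(578, 150): 578 = 3·150 + 128; 150 = 1·128 + 22; 128 = 5·22 + 18; 22 = 1·18 + 4; 18 = 4·4 + 2; 4 = 2·2 + 0 → 2
2 divides 26, so a solution exists.

Yes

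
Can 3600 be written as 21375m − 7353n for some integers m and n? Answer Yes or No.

No

gcd(21375, 7353): 21375 = 2·7353 + 6669; 7353 = 1·6669 + 684; 6669 = 9·684 + 513; 684 = 1·513 + 171; 513 = 3·171 + 0 → 171
171 does not divide 3600, so a solution does not exist.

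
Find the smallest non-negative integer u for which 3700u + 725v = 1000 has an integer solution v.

23

Euclid: 3700 = 5·725 + 75; 725 = 9·75 + 50; 75 = 1·50 + 25; 50 = 2·25 + 0 → gcd = 25; 1000 = 25·40.
Back-substitution yields 3700·(10) + 725·(-51) = 25, so one solution is u = 10·40 = 400, v = -51·40 = -2040.
Solutions in u differ by 725/25 = 29; the one in [0, 29) is 400 mod 29 = 23.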